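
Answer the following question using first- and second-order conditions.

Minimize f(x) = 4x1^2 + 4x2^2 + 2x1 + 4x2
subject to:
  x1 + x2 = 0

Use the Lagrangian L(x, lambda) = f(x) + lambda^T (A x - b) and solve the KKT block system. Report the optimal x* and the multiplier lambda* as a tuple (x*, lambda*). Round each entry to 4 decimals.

Form the Lagrangian:
  L(x, lambda) = (1/2) x^T Q x + c^T x + lambda^T (A x - b)
Stationarity (grad_x L = 0): Q x + c + A^T lambda = 0.
Primal feasibility: A x = b.

This gives the KKT block system:
  [ Q   A^T ] [ x     ]   [-c ]
  [ A    0  ] [ lambda ] = [ b ]

Solving the linear system:
  x*      = (0.125, -0.125)
  lambda* = (-3)
  f(x*)   = -0.125

x* = (0.125, -0.125), lambda* = (-3)


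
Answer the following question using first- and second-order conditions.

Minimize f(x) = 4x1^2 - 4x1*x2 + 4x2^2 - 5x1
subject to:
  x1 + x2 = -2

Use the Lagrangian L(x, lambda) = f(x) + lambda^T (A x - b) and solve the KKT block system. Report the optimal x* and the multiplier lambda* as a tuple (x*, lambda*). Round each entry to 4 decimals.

Form the Lagrangian:
  L(x, lambda) = (1/2) x^T Q x + c^T x + lambda^T (A x - b)
Stationarity (grad_x L = 0): Q x + c + A^T lambda = 0.
Primal feasibility: A x = b.

This gives the KKT block system:
  [ Q   A^T ] [ x     ]   [-c ]
  [ A    0  ] [ lambda ] = [ b ]

Solving the linear system:
  x*      = (-0.7917, -1.2083)
  lambda* = (6.5)
  f(x*)   = 8.4792

x* = (-0.7917, -1.2083), lambda* = (6.5)


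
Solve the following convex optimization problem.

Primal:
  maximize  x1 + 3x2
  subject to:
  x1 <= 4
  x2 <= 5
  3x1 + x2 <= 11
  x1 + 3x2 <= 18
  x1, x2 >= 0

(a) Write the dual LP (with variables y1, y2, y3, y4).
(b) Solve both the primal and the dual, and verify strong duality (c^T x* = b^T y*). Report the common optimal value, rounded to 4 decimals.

The standard primal-dual pair for 'max c^T x s.t. A x <= b, x >= 0' is:
  Dual:  min b^T y  s.t.  A^T y >= c,  y >= 0.

So the dual LP is:
  minimize  4y1 + 5y2 + 11y3 + 18y4
  subject to:
    y1 + 3y3 + y4 >= 1
    y2 + y3 + 3y4 >= 3
    y1, y2, y3, y4 >= 0

Solving the primal: x* = (2, 5).
  primal value c^T x* = 17.
Solving the dual: y* = (0, 2.6667, 0.3333, 0).
  dual value b^T y* = 17.
Strong duality: c^T x* = b^T y*. Confirmed.

17


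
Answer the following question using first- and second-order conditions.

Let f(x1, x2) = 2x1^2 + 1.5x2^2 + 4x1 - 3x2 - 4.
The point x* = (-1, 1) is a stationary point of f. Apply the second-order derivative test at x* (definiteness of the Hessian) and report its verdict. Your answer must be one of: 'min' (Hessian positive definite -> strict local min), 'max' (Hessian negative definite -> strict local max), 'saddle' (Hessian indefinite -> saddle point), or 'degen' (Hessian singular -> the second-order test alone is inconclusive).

Compute the Hessian H = grad^2 f:
  H = [[4, 0], [0, 3]]
Verify stationarity: grad f(x*) = H x* + g = (0, 0).
Eigenvalues of H: 3, 4.
Both eigenvalues > 0, so H is positive definite -> x* is a strict local min.

min


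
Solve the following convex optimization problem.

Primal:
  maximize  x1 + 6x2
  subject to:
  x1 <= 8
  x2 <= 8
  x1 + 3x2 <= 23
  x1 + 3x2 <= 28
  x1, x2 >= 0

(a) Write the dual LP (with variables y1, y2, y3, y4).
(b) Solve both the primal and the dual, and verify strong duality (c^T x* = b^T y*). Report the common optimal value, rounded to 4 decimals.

The standard primal-dual pair for 'max c^T x s.t. A x <= b, x >= 0' is:
  Dual:  min b^T y  s.t.  A^T y >= c,  y >= 0.

So the dual LP is:
  minimize  8y1 + 8y2 + 23y3 + 28y4
  subject to:
    y1 + y3 + y4 >= 1
    y2 + 3y3 + 3y4 >= 6
    y1, y2, y3, y4 >= 0

Solving the primal: x* = (0, 7.6667).
  primal value c^T x* = 46.
Solving the dual: y* = (0, 0, 2, 0).
  dual value b^T y* = 46.
Strong duality: c^T x* = b^T y*. Confirmed.

46


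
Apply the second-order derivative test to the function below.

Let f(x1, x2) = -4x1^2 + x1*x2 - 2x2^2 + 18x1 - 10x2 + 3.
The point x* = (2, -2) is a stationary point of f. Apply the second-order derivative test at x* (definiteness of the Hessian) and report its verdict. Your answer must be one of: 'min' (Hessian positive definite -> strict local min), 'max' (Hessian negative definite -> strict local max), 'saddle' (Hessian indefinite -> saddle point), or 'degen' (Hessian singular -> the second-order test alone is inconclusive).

Compute the Hessian H = grad^2 f:
  H = [[-8, 1], [1, -4]]
Verify stationarity: grad f(x*) = H x* + g = (0, 0).
Eigenvalues of H: -8.2361, -3.7639.
Both eigenvalues < 0, so H is negative definite -> x* is a strict local max.

max


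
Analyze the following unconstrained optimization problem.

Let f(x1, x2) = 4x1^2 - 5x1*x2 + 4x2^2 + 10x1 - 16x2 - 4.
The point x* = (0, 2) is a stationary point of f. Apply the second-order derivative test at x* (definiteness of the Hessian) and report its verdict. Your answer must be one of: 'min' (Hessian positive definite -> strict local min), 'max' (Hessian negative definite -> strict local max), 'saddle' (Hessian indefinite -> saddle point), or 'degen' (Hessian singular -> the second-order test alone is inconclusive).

Compute the Hessian H = grad^2 f:
  H = [[8, -5], [-5, 8]]
Verify stationarity: grad f(x*) = H x* + g = (0, 0).
Eigenvalues of H: 3, 13.
Both eigenvalues > 0, so H is positive definite -> x* is a strict local min.

min


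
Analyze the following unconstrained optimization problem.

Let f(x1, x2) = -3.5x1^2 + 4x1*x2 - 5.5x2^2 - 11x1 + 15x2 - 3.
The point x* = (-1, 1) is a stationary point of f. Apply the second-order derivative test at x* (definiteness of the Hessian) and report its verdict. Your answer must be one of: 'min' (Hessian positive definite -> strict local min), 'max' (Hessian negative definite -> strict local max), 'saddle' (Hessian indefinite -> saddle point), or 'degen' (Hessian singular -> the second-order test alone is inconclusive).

Compute the Hessian H = grad^2 f:
  H = [[-7, 4], [4, -11]]
Verify stationarity: grad f(x*) = H x* + g = (0, 0).
Eigenvalues of H: -13.4721, -4.5279.
Both eigenvalues < 0, so H is negative definite -> x* is a strict local max.

max


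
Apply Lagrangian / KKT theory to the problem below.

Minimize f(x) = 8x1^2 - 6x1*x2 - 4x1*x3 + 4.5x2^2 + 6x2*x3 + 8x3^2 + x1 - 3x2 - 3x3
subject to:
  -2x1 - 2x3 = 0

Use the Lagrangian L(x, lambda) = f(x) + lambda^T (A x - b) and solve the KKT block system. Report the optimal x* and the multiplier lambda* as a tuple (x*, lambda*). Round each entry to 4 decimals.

Form the Lagrangian:
  L(x, lambda) = (1/2) x^T Q x + c^T x + lambda^T (A x - b)
Stationarity (grad_x L = 0): Q x + c + A^T lambda = 0.
Primal feasibility: A x = b.

This gives the KKT block system:
  [ Q   A^T ] [ x     ]   [-c ]
  [ A    0  ] [ lambda ] = [ b ]

Solving the linear system:
  x*      = (0, 0.3333, 0)
  lambda* = (-0.5)
  f(x*)   = -0.5

x* = (0, 0.3333, 0), lambda* = (-0.5)


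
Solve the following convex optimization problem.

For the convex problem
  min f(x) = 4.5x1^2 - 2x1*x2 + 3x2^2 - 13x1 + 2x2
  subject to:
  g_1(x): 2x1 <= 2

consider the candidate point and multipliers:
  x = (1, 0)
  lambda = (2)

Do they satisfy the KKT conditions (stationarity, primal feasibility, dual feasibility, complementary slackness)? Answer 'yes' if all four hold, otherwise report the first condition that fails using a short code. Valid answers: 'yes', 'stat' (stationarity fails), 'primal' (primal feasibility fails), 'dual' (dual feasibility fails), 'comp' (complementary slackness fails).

Gradient of f: grad f(x) = Q x + c = (-4, 0)
Constraint values g_i(x) = a_i^T x - b_i:
  g_1((1, 0)) = 0
Stationarity residual: grad f(x) + sum_i lambda_i a_i = (0, 0)
  -> stationarity OK
Primal feasibility (all g_i <= 0): OK
Dual feasibility (all lambda_i >= 0): OK
Complementary slackness (lambda_i * g_i(x) = 0 for all i): OK

Verdict: yes, KKT holds.

yes


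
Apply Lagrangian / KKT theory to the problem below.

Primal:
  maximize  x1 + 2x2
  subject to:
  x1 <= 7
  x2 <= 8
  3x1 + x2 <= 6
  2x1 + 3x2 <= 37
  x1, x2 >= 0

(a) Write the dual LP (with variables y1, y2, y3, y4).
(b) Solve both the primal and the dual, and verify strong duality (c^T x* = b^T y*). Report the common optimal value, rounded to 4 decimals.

The standard primal-dual pair for 'max c^T x s.t. A x <= b, x >= 0' is:
  Dual:  min b^T y  s.t.  A^T y >= c,  y >= 0.

So the dual LP is:
  minimize  7y1 + 8y2 + 6y3 + 37y4
  subject to:
    y1 + 3y3 + 2y4 >= 1
    y2 + y3 + 3y4 >= 2
    y1, y2, y3, y4 >= 0

Solving the primal: x* = (0, 6).
  primal value c^T x* = 12.
Solving the dual: y* = (0, 0, 2, 0).
  dual value b^T y* = 12.
Strong duality: c^T x* = b^T y*. Confirmed.

12


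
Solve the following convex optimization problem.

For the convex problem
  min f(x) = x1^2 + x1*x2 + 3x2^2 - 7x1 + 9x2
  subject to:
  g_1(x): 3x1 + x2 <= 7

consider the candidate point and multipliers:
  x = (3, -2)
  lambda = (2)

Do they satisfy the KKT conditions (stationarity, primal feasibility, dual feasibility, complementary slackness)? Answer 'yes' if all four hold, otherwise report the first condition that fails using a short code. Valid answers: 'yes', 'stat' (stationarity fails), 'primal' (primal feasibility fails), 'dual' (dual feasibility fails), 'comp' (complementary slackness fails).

Gradient of f: grad f(x) = Q x + c = (-3, 0)
Constraint values g_i(x) = a_i^T x - b_i:
  g_1((3, -2)) = 0
Stationarity residual: grad f(x) + sum_i lambda_i a_i = (3, 2)
  -> stationarity FAILS
Primal feasibility (all g_i <= 0): OK
Dual feasibility (all lambda_i >= 0): OK
Complementary slackness (lambda_i * g_i(x) = 0 for all i): OK

Verdict: the first failing condition is stationarity -> stat.

stat


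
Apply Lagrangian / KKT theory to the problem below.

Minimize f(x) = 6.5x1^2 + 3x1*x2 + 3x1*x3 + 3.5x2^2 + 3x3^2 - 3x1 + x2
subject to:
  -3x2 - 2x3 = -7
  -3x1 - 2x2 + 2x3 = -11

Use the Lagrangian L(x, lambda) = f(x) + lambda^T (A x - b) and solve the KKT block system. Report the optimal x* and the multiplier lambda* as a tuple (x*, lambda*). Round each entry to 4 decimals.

Form the Lagrangian:
  L(x, lambda) = (1/2) x^T Q x + c^T x + lambda^T (A x - b)
Stationarity (grad_x L = 0): Q x + c + A^T lambda = 0.
Primal feasibility: A x = b.

This gives the KKT block system:
  [ Q   A^T ] [ x     ]   [-c ]
  [ A    0  ] [ lambda ] = [ b ]

Solving the linear system:
  x*      = (1.0766, 2.954, -0.931)
  lambda* = (4.5104, 5.6885)
  f(x*)   = 46.9349

x* = (1.0766, 2.954, -0.931), lambda* = (4.5104, 5.6885)


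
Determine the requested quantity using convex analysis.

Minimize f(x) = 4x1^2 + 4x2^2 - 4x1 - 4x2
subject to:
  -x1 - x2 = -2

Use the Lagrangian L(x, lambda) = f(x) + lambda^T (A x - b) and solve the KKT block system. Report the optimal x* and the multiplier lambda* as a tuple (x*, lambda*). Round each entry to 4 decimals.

Form the Lagrangian:
  L(x, lambda) = (1/2) x^T Q x + c^T x + lambda^T (A x - b)
Stationarity (grad_x L = 0): Q x + c + A^T lambda = 0.
Primal feasibility: A x = b.

This gives the KKT block system:
  [ Q   A^T ] [ x     ]   [-c ]
  [ A    0  ] [ lambda ] = [ b ]

Solving the linear system:
  x*      = (1, 1)
  lambda* = (4)
  f(x*)   = 0

x* = (1, 1), lambda* = (4)


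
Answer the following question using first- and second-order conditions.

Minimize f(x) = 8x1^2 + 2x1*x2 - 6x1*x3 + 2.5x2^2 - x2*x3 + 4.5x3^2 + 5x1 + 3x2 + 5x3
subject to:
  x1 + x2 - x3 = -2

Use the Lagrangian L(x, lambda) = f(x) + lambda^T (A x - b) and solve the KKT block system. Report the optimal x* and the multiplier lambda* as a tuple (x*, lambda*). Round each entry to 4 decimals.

Form the Lagrangian:
  L(x, lambda) = (1/2) x^T Q x + c^T x + lambda^T (A x - b)
Stationarity (grad_x L = 0): Q x + c + A^T lambda = 0.
Primal feasibility: A x = b.

This gives the KKT block system:
  [ Q   A^T ] [ x     ]   [-c ]
  [ A    0  ] [ lambda ] = [ b ]

Solving the linear system:
  x*      = (-0.6857, -1.7714, -0.4571)
  lambda* = (6.7714)
  f(x*)   = 1.2571

x* = (-0.6857, -1.7714, -0.4571), lambda* = (6.7714)


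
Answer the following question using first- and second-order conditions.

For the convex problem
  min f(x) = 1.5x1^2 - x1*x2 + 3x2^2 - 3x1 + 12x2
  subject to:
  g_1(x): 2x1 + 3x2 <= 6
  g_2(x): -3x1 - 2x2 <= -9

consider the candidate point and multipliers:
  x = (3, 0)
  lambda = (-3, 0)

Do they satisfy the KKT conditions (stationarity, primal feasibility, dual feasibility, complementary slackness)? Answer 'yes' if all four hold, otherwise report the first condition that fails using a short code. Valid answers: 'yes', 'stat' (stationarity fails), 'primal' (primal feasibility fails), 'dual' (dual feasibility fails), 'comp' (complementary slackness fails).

Gradient of f: grad f(x) = Q x + c = (6, 9)
Constraint values g_i(x) = a_i^T x - b_i:
  g_1((3, 0)) = 0
  g_2((3, 0)) = 0
Stationarity residual: grad f(x) + sum_i lambda_i a_i = (0, 0)
  -> stationarity OK
Primal feasibility (all g_i <= 0): OK
Dual feasibility (all lambda_i >= 0): FAILS
Complementary slackness (lambda_i * g_i(x) = 0 for all i): OK

Verdict: the first failing condition is dual_feasibility -> dual.

dual


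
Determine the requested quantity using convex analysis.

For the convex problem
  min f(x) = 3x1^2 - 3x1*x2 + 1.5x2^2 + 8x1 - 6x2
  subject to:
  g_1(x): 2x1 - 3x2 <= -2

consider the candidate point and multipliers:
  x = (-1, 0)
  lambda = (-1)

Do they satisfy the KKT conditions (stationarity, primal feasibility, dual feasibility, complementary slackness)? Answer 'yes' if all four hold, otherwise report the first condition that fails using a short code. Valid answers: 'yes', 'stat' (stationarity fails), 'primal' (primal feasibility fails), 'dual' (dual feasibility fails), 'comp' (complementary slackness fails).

Gradient of f: grad f(x) = Q x + c = (2, -3)
Constraint values g_i(x) = a_i^T x - b_i:
  g_1((-1, 0)) = 0
Stationarity residual: grad f(x) + sum_i lambda_i a_i = (0, 0)
  -> stationarity OK
Primal feasibility (all g_i <= 0): OK
Dual feasibility (all lambda_i >= 0): FAILS
Complementary slackness (lambda_i * g_i(x) = 0 for all i): OK

Verdict: the first failing condition is dual_feasibility -> dual.

dual


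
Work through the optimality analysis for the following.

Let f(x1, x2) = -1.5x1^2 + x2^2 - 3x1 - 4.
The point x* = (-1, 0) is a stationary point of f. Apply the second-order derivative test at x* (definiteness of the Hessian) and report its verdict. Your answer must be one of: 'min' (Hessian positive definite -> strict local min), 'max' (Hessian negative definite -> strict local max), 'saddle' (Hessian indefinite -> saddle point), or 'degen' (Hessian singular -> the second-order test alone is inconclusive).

Compute the Hessian H = grad^2 f:
  H = [[-3, 0], [0, 2]]
Verify stationarity: grad f(x*) = H x* + g = (0, 0).
Eigenvalues of H: -3, 2.
Eigenvalues have mixed signs, so H is indefinite -> x* is a saddle point.

saddle


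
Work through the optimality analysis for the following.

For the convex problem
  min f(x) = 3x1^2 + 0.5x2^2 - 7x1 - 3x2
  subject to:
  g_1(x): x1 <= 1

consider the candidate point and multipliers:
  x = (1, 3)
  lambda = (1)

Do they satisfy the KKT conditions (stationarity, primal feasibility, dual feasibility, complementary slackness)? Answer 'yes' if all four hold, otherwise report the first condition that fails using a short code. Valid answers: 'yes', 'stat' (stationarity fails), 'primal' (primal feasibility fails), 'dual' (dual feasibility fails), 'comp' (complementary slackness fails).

Gradient of f: grad f(x) = Q x + c = (-1, 0)
Constraint values g_i(x) = a_i^T x - b_i:
  g_1((1, 3)) = 0
Stationarity residual: grad f(x) + sum_i lambda_i a_i = (0, 0)
  -> stationarity OK
Primal feasibility (all g_i <= 0): OK
Dual feasibility (all lambda_i >= 0): OK
Complementary slackness (lambda_i * g_i(x) = 0 for all i): OK

Verdict: yes, KKT holds.

yes


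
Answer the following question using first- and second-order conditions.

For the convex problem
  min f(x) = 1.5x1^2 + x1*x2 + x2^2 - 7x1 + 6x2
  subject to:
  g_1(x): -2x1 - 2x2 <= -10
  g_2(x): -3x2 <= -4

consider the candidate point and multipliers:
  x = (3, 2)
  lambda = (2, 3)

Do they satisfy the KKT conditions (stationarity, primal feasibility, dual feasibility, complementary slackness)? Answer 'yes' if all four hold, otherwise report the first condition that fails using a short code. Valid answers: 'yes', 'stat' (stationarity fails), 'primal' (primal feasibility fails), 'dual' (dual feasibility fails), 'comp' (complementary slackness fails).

Gradient of f: grad f(x) = Q x + c = (4, 13)
Constraint values g_i(x) = a_i^T x - b_i:
  g_1((3, 2)) = 0
  g_2((3, 2)) = -2
Stationarity residual: grad f(x) + sum_i lambda_i a_i = (0, 0)
  -> stationarity OK
Primal feasibility (all g_i <= 0): OK
Dual feasibility (all lambda_i >= 0): OK
Complementary slackness (lambda_i * g_i(x) = 0 for all i): FAILS

Verdict: the first failing condition is complementary_slackness -> comp.

comp


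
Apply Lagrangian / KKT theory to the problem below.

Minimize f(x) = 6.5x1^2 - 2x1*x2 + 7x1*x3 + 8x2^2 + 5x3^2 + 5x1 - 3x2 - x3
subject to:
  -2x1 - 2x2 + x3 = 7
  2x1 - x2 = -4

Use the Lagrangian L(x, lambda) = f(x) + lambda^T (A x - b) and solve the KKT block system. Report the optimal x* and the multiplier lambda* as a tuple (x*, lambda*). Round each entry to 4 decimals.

Form the Lagrangian:
  L(x, lambda) = (1/2) x^T Q x + c^T x + lambda^T (A x - b)
Stationarity (grad_x L = 0): Q x + c + A^T lambda = 0.
Primal feasibility: A x = b.

This gives the KKT block system:
  [ Q   A^T ] [ x     ]   [-c ]
  [ A    0  ] [ lambda ] = [ b ]

Solving the linear system:
  x*      = (-2.1793, -0.3587, 1.924)
  lambda* = (-2.9844, 1.5887)
  f(x*)   = 7.7505

x* = (-2.1793, -0.3587, 1.924), lambda* = (-2.9844, 1.5887)


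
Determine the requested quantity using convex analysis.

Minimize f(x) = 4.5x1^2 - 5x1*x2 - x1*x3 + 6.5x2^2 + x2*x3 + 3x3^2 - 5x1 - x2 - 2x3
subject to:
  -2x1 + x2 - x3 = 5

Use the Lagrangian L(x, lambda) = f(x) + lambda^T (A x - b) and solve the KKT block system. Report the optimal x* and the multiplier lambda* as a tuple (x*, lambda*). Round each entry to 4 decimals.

Form the Lagrangian:
  L(x, lambda) = (1/2) x^T Q x + c^T x + lambda^T (A x - b)
Stationarity (grad_x L = 0): Q x + c + A^T lambda = 0.
Primal feasibility: A x = b.

This gives the KKT block system:
  [ Q   A^T ] [ x     ]   [-c ]
  [ A    0  ] [ lambda ] = [ b ]

Solving the linear system:
  x*      = (-1.5491, 0.3342, -1.5676)
  lambda* = (-9.5225)
  f(x*)   = 29.0796

x* = (-1.5491, 0.3342, -1.5676), lambda* = (-9.5225)


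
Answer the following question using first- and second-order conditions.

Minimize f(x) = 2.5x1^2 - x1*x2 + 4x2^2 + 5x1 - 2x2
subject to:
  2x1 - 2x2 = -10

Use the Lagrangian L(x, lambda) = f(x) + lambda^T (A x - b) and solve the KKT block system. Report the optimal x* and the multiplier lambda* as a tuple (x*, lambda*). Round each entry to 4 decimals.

Form the Lagrangian:
  L(x, lambda) = (1/2) x^T Q x + c^T x + lambda^T (A x - b)
Stationarity (grad_x L = 0): Q x + c + A^T lambda = 0.
Primal feasibility: A x = b.

This gives the KKT block system:
  [ Q   A^T ] [ x     ]   [-c ]
  [ A    0  ] [ lambda ] = [ b ]

Solving the linear system:
  x*      = (-3.4545, 1.5455)
  lambda* = (6.9091)
  f(x*)   = 24.3636

x* = (-3.4545, 1.5455), lambda* = (6.9091)


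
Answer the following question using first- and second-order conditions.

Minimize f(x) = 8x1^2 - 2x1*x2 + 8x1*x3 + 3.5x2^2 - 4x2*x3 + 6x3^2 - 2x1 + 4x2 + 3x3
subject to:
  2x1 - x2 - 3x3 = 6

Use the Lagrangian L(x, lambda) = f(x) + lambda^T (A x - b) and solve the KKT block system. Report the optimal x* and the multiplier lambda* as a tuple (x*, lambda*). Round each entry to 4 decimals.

Form the Lagrangian:
  L(x, lambda) = (1/2) x^T Q x + c^T x + lambda^T (A x - b)
Stationarity (grad_x L = 0): Q x + c + A^T lambda = 0.
Primal feasibility: A x = b.

This gives the KKT block system:
  [ Q   A^T ] [ x     ]   [-c ]
  [ A    0  ] [ lambda ] = [ b ]

Solving the linear system:
  x*      = (0.6429, -1.1429, -1.1905)
  lambda* = (-0.5238)
  f(x*)   = -3.1429

x* = (0.6429, -1.1429, -1.1905), lambda* = (-0.5238)


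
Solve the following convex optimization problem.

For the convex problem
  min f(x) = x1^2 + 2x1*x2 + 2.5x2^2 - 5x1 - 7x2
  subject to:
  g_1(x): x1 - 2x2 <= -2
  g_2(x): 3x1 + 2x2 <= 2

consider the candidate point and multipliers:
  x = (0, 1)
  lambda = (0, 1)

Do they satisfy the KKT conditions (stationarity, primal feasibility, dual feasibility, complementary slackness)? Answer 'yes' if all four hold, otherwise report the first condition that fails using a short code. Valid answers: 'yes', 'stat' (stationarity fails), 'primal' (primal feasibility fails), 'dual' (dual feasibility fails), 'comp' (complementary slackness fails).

Gradient of f: grad f(x) = Q x + c = (-3, -2)
Constraint values g_i(x) = a_i^T x - b_i:
  g_1((0, 1)) = 0
  g_2((0, 1)) = 0
Stationarity residual: grad f(x) + sum_i lambda_i a_i = (0, 0)
  -> stationarity OK
Primal feasibility (all g_i <= 0): OK
Dual feasibility (all lambda_i >= 0): OK
Complementary slackness (lambda_i * g_i(x) = 0 for all i): OK

Verdict: yes, KKT holds.

yes


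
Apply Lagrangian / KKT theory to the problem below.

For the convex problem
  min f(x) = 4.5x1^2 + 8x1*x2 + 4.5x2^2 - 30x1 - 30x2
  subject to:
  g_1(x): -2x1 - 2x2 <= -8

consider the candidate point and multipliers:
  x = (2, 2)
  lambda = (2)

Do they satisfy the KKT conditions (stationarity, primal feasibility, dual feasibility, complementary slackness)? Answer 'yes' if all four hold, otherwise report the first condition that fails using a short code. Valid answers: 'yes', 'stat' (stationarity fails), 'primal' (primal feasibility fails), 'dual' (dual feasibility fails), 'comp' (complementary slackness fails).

Gradient of f: grad f(x) = Q x + c = (4, 4)
Constraint values g_i(x) = a_i^T x - b_i:
  g_1((2, 2)) = 0
Stationarity residual: grad f(x) + sum_i lambda_i a_i = (0, 0)
  -> stationarity OK
Primal feasibility (all g_i <= 0): OK
Dual feasibility (all lambda_i >= 0): OK
Complementary slackness (lambda_i * g_i(x) = 0 for all i): OK

Verdict: yes, KKT holds.

yes


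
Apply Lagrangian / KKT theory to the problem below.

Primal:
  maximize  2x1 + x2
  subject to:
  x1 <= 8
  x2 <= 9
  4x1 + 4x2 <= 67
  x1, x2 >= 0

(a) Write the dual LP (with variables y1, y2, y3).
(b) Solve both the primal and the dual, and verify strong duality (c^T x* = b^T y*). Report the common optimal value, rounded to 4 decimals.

The standard primal-dual pair for 'max c^T x s.t. A x <= b, x >= 0' is:
  Dual:  min b^T y  s.t.  A^T y >= c,  y >= 0.

So the dual LP is:
  minimize  8y1 + 9y2 + 67y3
  subject to:
    y1 + 4y3 >= 2
    y2 + 4y3 >= 1
    y1, y2, y3 >= 0

Solving the primal: x* = (8, 8.75).
  primal value c^T x* = 24.75.
Solving the dual: y* = (1, 0, 0.25).
  dual value b^T y* = 24.75.
Strong duality: c^T x* = b^T y*. Confirmed.

24.75


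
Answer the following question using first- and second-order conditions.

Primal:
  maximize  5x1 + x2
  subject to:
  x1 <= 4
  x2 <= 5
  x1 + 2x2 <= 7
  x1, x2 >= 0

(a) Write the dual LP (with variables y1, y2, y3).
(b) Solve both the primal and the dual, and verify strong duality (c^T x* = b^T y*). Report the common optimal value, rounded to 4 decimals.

The standard primal-dual pair for 'max c^T x s.t. A x <= b, x >= 0' is:
  Dual:  min b^T y  s.t.  A^T y >= c,  y >= 0.

So the dual LP is:
  minimize  4y1 + 5y2 + 7y3
  subject to:
    y1 + y3 >= 5
    y2 + 2y3 >= 1
    y1, y2, y3 >= 0

Solving the primal: x* = (4, 1.5).
  primal value c^T x* = 21.5.
Solving the dual: y* = (4.5, 0, 0.5).
  dual value b^T y* = 21.5.
Strong duality: c^T x* = b^T y*. Confirmed.

21.5


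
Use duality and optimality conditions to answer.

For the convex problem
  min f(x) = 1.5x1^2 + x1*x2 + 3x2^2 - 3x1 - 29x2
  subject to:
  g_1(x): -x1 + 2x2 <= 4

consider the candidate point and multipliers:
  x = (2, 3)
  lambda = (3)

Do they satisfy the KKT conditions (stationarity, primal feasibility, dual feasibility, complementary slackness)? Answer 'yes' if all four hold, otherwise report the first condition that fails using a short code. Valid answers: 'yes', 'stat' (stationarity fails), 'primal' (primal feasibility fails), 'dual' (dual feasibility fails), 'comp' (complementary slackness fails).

Gradient of f: grad f(x) = Q x + c = (6, -9)
Constraint values g_i(x) = a_i^T x - b_i:
  g_1((2, 3)) = 0
Stationarity residual: grad f(x) + sum_i lambda_i a_i = (3, -3)
  -> stationarity FAILS
Primal feasibility (all g_i <= 0): OK
Dual feasibility (all lambda_i >= 0): OK
Complementary slackness (lambda_i * g_i(x) = 0 for all i): OK

Verdict: the first failing condition is stationarity -> stat.

stat


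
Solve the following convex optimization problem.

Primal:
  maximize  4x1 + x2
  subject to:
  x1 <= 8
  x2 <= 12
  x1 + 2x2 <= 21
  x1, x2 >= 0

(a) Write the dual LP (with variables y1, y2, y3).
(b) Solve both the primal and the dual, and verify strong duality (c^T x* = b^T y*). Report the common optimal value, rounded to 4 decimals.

The standard primal-dual pair for 'max c^T x s.t. A x <= b, x >= 0' is:
  Dual:  min b^T y  s.t.  A^T y >= c,  y >= 0.

So the dual LP is:
  minimize  8y1 + 12y2 + 21y3
  subject to:
    y1 + y3 >= 4
    y2 + 2y3 >= 1
    y1, y2, y3 >= 0

Solving the primal: x* = (8, 6.5).
  primal value c^T x* = 38.5.
Solving the dual: y* = (3.5, 0, 0.5).
  dual value b^T y* = 38.5.
Strong duality: c^T x* = b^T y*. Confirmed.

38.5


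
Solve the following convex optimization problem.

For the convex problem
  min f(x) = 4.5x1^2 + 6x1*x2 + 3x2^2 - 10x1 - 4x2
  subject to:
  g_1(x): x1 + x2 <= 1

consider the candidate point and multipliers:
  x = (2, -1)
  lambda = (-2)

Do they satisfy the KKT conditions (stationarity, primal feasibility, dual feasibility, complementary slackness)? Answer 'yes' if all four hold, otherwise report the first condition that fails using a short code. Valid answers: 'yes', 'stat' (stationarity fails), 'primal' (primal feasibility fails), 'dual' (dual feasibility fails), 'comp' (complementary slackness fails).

Gradient of f: grad f(x) = Q x + c = (2, 2)
Constraint values g_i(x) = a_i^T x - b_i:
  g_1((2, -1)) = 0
Stationarity residual: grad f(x) + sum_i lambda_i a_i = (0, 0)
  -> stationarity OK
Primal feasibility (all g_i <= 0): OK
Dual feasibility (all lambda_i >= 0): FAILS
Complementary slackness (lambda_i * g_i(x) = 0 for all i): OK

Verdict: the first failing condition is dual_feasibility -> dual.

dual


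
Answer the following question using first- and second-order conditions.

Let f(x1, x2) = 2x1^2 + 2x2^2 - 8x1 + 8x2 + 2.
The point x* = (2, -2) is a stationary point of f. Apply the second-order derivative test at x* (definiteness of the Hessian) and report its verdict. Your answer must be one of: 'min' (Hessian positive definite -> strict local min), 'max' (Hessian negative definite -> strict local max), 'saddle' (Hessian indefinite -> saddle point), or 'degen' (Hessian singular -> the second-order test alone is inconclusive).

Compute the Hessian H = grad^2 f:
  H = [[4, 0], [0, 4]]
Verify stationarity: grad f(x*) = H x* + g = (0, 0).
Eigenvalues of H: 4, 4.
Both eigenvalues > 0, so H is positive definite -> x* is a strict local min.

min


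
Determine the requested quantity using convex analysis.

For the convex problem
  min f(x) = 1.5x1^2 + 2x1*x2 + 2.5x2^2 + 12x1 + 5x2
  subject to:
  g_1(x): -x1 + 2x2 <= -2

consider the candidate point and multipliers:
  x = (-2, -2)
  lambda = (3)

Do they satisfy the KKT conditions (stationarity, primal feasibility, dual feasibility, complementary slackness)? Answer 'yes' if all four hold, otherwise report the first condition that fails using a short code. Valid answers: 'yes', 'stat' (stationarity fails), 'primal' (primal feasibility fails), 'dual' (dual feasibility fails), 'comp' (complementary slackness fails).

Gradient of f: grad f(x) = Q x + c = (2, -9)
Constraint values g_i(x) = a_i^T x - b_i:
  g_1((-2, -2)) = 0
Stationarity residual: grad f(x) + sum_i lambda_i a_i = (-1, -3)
  -> stationarity FAILS
Primal feasibility (all g_i <= 0): OK
Dual feasibility (all lambda_i >= 0): OK
Complementary slackness (lambda_i * g_i(x) = 0 for all i): OK

Verdict: the first failing condition is stationarity -> stat.

stat


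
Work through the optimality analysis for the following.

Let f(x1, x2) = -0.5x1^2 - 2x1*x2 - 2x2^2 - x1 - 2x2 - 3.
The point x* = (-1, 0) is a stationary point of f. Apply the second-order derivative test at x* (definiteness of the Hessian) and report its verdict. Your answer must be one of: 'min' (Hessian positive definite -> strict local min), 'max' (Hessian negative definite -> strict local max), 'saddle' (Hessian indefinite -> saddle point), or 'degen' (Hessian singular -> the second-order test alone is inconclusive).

Compute the Hessian H = grad^2 f:
  H = [[-1, -2], [-2, -4]]
Verify stationarity: grad f(x*) = H x* + g = (0, 0).
Eigenvalues of H: -5, 0.
H has a zero eigenvalue (singular; negative semidefinite but not definite), so H is neither positive definite, negative definite, nor indefinite. The second-order test alone is inconclusive -> degen.
(Indeed, f is constant along the null direction of H through x*, so x* is not a strict local extremum.)

degen


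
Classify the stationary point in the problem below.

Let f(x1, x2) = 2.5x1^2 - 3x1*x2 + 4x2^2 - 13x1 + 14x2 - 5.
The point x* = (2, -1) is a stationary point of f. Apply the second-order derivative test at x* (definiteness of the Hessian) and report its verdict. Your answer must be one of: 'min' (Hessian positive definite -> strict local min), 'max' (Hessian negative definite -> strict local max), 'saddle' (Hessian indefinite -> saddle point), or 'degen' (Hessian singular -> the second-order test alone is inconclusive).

Compute the Hessian H = grad^2 f:
  H = [[5, -3], [-3, 8]]
Verify stationarity: grad f(x*) = H x* + g = (0, 0).
Eigenvalues of H: 3.1459, 9.8541.
Both eigenvalues > 0, so H is positive definite -> x* is a strict local min.

min


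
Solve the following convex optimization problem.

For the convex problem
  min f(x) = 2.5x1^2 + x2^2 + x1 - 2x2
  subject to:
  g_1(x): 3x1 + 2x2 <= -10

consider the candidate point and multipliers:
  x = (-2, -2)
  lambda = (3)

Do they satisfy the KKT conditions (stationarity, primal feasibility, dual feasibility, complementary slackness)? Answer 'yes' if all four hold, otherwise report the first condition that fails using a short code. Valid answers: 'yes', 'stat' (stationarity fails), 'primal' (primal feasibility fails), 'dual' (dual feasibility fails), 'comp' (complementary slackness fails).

Gradient of f: grad f(x) = Q x + c = (-9, -6)
Constraint values g_i(x) = a_i^T x - b_i:
  g_1((-2, -2)) = 0
Stationarity residual: grad f(x) + sum_i lambda_i a_i = (0, 0)
  -> stationarity OK
Primal feasibility (all g_i <= 0): OK
Dual feasibility (all lambda_i >= 0): OK
Complementary slackness (lambda_i * g_i(x) = 0 for all i): OK

Verdict: yes, KKT holds.

yes


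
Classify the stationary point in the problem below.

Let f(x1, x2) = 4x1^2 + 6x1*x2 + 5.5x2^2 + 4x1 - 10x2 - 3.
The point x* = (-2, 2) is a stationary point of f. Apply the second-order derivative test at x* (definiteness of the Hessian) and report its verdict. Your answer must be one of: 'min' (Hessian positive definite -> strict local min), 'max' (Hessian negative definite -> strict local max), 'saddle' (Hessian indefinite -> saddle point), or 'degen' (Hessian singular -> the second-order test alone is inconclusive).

Compute the Hessian H = grad^2 f:
  H = [[8, 6], [6, 11]]
Verify stationarity: grad f(x*) = H x* + g = (0, 0).
Eigenvalues of H: 3.3153, 15.6847.
Both eigenvalues > 0, so H is positive definite -> x* is a strict local min.

min


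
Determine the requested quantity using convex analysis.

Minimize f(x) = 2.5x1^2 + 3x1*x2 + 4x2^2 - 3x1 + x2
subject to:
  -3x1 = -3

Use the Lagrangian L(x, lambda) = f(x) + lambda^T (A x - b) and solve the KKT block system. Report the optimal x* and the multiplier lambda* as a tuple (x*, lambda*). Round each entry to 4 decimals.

Form the Lagrangian:
  L(x, lambda) = (1/2) x^T Q x + c^T x + lambda^T (A x - b)
Stationarity (grad_x L = 0): Q x + c + A^T lambda = 0.
Primal feasibility: A x = b.

This gives the KKT block system:
  [ Q   A^T ] [ x     ]   [-c ]
  [ A    0  ] [ lambda ] = [ b ]

Solving the linear system:
  x*      = (1, -0.5)
  lambda* = (0.1667)
  f(x*)   = -1.5

x* = (1, -0.5), lambda* = (0.1667)


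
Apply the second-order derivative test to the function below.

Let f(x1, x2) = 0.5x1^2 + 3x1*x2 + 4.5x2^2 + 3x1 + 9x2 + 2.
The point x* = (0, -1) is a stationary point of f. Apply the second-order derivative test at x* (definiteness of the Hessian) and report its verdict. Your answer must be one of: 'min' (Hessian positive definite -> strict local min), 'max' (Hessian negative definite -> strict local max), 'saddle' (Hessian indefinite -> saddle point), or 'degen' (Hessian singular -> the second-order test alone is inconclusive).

Compute the Hessian H = grad^2 f:
  H = [[1, 3], [3, 9]]
Verify stationarity: grad f(x*) = H x* + g = (0, 0).
Eigenvalues of H: 0, 10.
H has a zero eigenvalue (singular; positive semidefinite but not definite), so H is neither positive definite, negative definite, nor indefinite. The second-order test alone is inconclusive -> degen.
(Indeed, f is constant along the null direction of H through x*, so x* is not a strict local extremum.)

degen


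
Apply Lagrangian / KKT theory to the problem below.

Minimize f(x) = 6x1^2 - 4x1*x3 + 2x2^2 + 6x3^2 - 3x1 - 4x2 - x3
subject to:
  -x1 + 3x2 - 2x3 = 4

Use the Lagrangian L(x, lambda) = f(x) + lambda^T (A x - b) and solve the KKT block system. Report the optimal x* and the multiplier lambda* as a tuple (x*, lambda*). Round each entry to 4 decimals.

Form the Lagrangian:
  L(x, lambda) = (1/2) x^T Q x + c^T x + lambda^T (A x - b)
Stationarity (grad_x L = 0): Q x + c + A^T lambda = 0.
Primal feasibility: A x = b.

This gives the KKT block system:
  [ Q   A^T ] [ x     ]   [-c ]
  [ A    0  ] [ lambda ] = [ b ]

Solving the linear system:
  x*      = (0.2198, 1.4451, 0.0577)
  lambda* = (-0.5934)
  f(x*)   = -2.0618

x* = (0.2198, 1.4451, 0.0577), lambda* = (-0.5934)


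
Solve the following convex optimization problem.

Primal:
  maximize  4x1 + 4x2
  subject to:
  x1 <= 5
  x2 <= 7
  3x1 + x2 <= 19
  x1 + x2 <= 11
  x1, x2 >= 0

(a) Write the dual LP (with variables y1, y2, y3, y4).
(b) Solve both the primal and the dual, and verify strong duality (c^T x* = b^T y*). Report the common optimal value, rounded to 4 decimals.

The standard primal-dual pair for 'max c^T x s.t. A x <= b, x >= 0' is:
  Dual:  min b^T y  s.t.  A^T y >= c,  y >= 0.

So the dual LP is:
  minimize  5y1 + 7y2 + 19y3 + 11y4
  subject to:
    y1 + 3y3 + y4 >= 4
    y2 + y3 + y4 >= 4
    y1, y2, y3, y4 >= 0

Solving the primal: x* = (4, 7).
  primal value c^T x* = 44.
Solving the dual: y* = (0, 2.6667, 1.3333, 0).
  dual value b^T y* = 44.
Strong duality: c^T x* = b^T y*. Confirmed.

44


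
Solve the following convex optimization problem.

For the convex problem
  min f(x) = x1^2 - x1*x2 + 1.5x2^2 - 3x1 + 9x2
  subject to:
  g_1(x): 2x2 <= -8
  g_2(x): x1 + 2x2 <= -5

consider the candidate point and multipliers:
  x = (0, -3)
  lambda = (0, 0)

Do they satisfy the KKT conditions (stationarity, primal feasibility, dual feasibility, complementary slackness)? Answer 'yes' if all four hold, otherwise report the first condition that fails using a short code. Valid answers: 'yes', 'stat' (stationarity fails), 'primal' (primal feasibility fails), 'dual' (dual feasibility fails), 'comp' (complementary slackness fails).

Gradient of f: grad f(x) = Q x + c = (0, 0)
Constraint values g_i(x) = a_i^T x - b_i:
  g_1((0, -3)) = 2
  g_2((0, -3)) = -1
Stationarity residual: grad f(x) + sum_i lambda_i a_i = (0, 0)
  -> stationarity OK
Primal feasibility (all g_i <= 0): FAILS
Dual feasibility (all lambda_i >= 0): OK
Complementary slackness (lambda_i * g_i(x) = 0 for all i): OK

Verdict: the first failing condition is primal_feasibility -> primal.

primal


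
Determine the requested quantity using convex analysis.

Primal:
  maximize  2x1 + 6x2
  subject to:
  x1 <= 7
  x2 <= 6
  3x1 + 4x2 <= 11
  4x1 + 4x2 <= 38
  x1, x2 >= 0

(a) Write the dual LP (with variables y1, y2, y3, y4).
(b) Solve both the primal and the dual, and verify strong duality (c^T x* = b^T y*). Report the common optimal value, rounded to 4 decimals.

The standard primal-dual pair for 'max c^T x s.t. A x <= b, x >= 0' is:
  Dual:  min b^T y  s.t.  A^T y >= c,  y >= 0.

So the dual LP is:
  minimize  7y1 + 6y2 + 11y3 + 38y4
  subject to:
    y1 + 3y3 + 4y4 >= 2
    y2 + 4y3 + 4y4 >= 6
    y1, y2, y3, y4 >= 0

Solving the primal: x* = (0, 2.75).
  primal value c^T x* = 16.5.
Solving the dual: y* = (0, 0, 1.5, 0).
  dual value b^T y* = 16.5.
Strong duality: c^T x* = b^T y*. Confirmed.

16.5


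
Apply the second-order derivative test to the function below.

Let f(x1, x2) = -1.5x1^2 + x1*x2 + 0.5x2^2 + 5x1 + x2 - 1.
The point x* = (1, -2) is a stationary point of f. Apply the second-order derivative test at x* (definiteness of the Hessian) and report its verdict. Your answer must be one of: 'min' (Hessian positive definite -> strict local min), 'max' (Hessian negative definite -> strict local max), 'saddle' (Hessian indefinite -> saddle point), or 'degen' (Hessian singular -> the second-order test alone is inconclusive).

Compute the Hessian H = grad^2 f:
  H = [[-3, 1], [1, 1]]
Verify stationarity: grad f(x*) = H x* + g = (0, 0).
Eigenvalues of H: -3.2361, 1.2361.
Eigenvalues have mixed signs, so H is indefinite -> x* is a saddle point.

saddle


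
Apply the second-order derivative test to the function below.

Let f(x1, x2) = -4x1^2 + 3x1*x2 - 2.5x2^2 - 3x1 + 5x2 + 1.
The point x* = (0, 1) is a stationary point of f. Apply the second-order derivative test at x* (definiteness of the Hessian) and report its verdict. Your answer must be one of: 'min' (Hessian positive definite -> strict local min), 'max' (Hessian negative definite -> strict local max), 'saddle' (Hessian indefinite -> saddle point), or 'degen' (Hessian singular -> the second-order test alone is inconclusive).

Compute the Hessian H = grad^2 f:
  H = [[-8, 3], [3, -5]]
Verify stationarity: grad f(x*) = H x* + g = (0, 0).
Eigenvalues of H: -9.8541, -3.1459.
Both eigenvalues < 0, so H is negative definite -> x* is a strict local max.

max


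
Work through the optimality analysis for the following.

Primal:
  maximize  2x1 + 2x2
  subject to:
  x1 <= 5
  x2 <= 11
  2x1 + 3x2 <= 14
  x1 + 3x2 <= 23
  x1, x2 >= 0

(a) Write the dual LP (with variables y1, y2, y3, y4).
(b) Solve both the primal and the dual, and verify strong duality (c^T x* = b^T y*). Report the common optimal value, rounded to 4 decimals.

The standard primal-dual pair for 'max c^T x s.t. A x <= b, x >= 0' is:
  Dual:  min b^T y  s.t.  A^T y >= c,  y >= 0.

So the dual LP is:
  minimize  5y1 + 11y2 + 14y3 + 23y4
  subject to:
    y1 + 2y3 + y4 >= 2
    y2 + 3y3 + 3y4 >= 2
    y1, y2, y3, y4 >= 0

Solving the primal: x* = (5, 1.3333).
  primal value c^T x* = 12.6667.
Solving the dual: y* = (0.6667, 0, 0.6667, 0).
  dual value b^T y* = 12.6667.
Strong duality: c^T x* = b^T y*. Confirmed.

12.6667


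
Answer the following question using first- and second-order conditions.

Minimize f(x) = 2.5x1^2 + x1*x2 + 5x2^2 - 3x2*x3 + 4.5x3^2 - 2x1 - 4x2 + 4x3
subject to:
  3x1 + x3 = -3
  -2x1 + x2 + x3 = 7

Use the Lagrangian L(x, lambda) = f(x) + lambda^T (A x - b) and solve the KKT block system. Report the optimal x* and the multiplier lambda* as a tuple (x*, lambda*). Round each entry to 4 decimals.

Form the Lagrangian:
  L(x, lambda) = (1/2) x^T Q x + c^T x + lambda^T (A x - b)
Stationarity (grad_x L = 0): Q x + c + A^T lambda = 0.
Primal feasibility: A x = b.

This gives the KKT block system:
  [ Q   A^T ] [ x     ]   [-c ]
  [ A    0  ] [ lambda ] = [ b ]

Solving the linear system:
  x*      = (-1.5872, 2.0642, 1.7615)
  lambda* = (-3.8899, -9.7706)
  f(x*)   = 29.344

x* = (-1.5872, 2.0642, 1.7615), lambda* = (-3.8899, -9.7706)


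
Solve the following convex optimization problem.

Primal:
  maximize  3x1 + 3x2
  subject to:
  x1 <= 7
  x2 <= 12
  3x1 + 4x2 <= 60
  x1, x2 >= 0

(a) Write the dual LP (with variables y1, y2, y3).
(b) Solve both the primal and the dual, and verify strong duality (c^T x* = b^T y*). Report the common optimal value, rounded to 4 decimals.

The standard primal-dual pair for 'max c^T x s.t. A x <= b, x >= 0' is:
  Dual:  min b^T y  s.t.  A^T y >= c,  y >= 0.

So the dual LP is:
  minimize  7y1 + 12y2 + 60y3
  subject to:
    y1 + 3y3 >= 3
    y2 + 4y3 >= 3
    y1, y2, y3 >= 0

Solving the primal: x* = (7, 9.75).
  primal value c^T x* = 50.25.
Solving the dual: y* = (0.75, 0, 0.75).
  dual value b^T y* = 50.25.
Strong duality: c^T x* = b^T y*. Confirmed.

50.25
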